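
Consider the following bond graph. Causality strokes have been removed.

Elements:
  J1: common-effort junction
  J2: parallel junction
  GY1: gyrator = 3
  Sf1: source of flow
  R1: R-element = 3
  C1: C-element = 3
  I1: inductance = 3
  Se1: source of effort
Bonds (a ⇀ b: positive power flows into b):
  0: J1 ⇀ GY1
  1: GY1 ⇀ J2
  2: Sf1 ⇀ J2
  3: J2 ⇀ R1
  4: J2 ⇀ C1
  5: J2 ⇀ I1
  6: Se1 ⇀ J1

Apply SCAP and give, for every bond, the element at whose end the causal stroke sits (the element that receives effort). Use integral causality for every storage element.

b2 |Sf1  (Sf1 (Sf) sets flow on bond)
b6 |J1  (source Se1 imposes e)
b0 |GY1  (J1: bond 6 brought effort, rest push out)
b1 |GY1  (GY1 both-in/both-out from 0)
b4 |J2  (C1: C, integral causality)
b3 |R1  (J2: bond 4 brought effort, rest push out)
b5 |I1  (J2 effort already set via bond 4)

b0 stroke at GY1
b1 stroke at GY1
b2 stroke at Sf1
b3 stroke at R1
b4 stroke at J2
b5 stroke at I1
b6 stroke at J1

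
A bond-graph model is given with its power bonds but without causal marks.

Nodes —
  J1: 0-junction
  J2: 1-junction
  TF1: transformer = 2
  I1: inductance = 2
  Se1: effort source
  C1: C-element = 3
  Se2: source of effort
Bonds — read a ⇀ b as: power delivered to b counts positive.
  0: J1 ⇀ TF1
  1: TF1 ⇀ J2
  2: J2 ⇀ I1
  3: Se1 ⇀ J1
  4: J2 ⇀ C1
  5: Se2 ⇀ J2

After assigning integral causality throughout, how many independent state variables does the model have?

2  (C1, I1 all integral)

bond 3 |J1  (Se1 fixes effort; stroke away)
bond 5 |J2  (Se2 fixes effort; stroke away)
bond 0 |TF1  (common-e at J1 fixed by 3)
bond 1 |J2  (TF1: transformer flips bond 0)
bond 2 |I1  (I1 outputs flow p/I1)
bond 4 |J2  (J2: bond 2 brought flow, rest push out)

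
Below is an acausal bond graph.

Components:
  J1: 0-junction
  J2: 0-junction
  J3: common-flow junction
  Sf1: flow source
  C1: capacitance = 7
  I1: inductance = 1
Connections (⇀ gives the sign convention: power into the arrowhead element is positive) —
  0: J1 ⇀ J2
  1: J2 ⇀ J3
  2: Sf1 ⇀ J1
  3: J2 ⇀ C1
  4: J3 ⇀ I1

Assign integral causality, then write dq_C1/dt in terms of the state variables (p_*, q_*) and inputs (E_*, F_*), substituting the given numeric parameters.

bond 2 stroke→Sf1  (Sf1: flow source, stroke at near end)
bond 0 stroke→J1  (J1 needs exactly one e-in)
bond 3 stroke→J2  (C1: C, integral causality)
bond 1 stroke→J3  (J2 effort already set via bond 3)
bond 4 stroke→I1  (closing 1-jn rule on J3)

dq_C1/dt = F_Sf1 - p_I1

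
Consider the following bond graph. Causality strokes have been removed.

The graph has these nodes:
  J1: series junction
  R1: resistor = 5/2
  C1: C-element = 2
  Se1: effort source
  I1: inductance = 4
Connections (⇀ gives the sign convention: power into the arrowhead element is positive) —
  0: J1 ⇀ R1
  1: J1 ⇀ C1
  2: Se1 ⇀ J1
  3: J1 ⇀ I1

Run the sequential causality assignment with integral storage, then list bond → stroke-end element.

b2 stroke at J1  (Se1 fixes effort; stroke away)
b1 stroke at J1  (prefer integral on C1)
b3 stroke at I1  (I1 integral (f out))
b0 stroke at J1  (J1 flow already set via bond 3)

bond 0 |J1
bond 1 |J1
bond 2 |J1
bond 3 |I1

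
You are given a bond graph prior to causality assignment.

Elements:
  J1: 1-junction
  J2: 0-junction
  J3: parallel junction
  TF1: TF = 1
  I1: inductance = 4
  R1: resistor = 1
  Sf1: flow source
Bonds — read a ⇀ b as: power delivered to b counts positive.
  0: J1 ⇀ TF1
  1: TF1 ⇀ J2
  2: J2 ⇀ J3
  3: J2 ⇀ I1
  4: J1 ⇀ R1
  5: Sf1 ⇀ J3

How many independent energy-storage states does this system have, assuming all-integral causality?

b5 stroke→Sf1  (Sf1 fixes flow; stroke at Sf1)
b2 stroke→J3  (closing 0-jn rule on J3)
b3 stroke→I1  (I1 integral (f out))
b1 stroke→J2  (only one effort-in slot at J2)
b0 stroke→TF1  (TF TF1: opposite of bond 1)
b4 stroke→J1  (J1 flow already set via bond 0)

1  (I1 all integral)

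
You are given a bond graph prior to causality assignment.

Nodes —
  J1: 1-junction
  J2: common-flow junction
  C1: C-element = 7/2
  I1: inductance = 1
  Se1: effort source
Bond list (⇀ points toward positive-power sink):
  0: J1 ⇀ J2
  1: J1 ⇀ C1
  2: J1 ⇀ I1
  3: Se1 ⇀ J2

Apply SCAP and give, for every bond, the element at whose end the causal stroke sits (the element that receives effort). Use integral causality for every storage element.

bond 3 stroke at J2  (Se1: effort source, stroke at far end)
bond 0 stroke at J1  (only one flow-in slot at J2)
bond 1 stroke at J1  (C1 outputs effort q/C1)
bond 2 stroke at I1  (closing 1-jn rule on J1)

β0 |J1
β1 |J1
β2 |I1
β3 |J2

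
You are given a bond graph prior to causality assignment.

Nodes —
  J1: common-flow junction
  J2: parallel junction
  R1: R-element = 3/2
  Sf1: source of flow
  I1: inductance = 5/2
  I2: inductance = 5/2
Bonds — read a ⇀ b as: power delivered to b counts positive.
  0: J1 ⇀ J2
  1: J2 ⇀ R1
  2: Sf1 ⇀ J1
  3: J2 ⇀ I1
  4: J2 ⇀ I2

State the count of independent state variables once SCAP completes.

2  (I1, I2 all integral)

β2 →Sf1  (source Sf1 imposes f)
β0 →J1  (J1: bond 2 brought flow, rest push out)
β3 →I1  (I1: I, integral causality)
β4 →I2  (I2: I, integral causality)
β1 →J2  (closing 0-jn rule on J2)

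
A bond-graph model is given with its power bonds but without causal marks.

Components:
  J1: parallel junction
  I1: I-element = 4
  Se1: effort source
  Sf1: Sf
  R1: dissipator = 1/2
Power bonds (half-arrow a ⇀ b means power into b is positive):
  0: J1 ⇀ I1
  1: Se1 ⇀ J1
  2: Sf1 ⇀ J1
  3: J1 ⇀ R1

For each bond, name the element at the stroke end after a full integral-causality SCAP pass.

b0 stroke at I1
b1 stroke at J1
b2 stroke at Sf1
b3 stroke at R1

β1 stroke→J1  (source Se1 imposes e)
β2 stroke→Sf1  (source Sf1 imposes f)
β0 stroke→I1  (0-jn J1 has e-setter on 1)
β3 stroke→R1  (J1 effort already set via bond 1)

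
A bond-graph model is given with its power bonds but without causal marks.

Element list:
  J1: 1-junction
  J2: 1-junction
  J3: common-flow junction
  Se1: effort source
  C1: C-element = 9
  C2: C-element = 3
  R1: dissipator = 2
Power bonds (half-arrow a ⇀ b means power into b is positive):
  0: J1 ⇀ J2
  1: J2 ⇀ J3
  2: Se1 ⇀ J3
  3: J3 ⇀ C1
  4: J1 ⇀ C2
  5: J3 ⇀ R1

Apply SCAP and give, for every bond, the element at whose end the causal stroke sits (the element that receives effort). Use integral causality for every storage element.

b2 |J3  (source Se1 imposes e)
b3 |J3  (C1 integral (e out))
b4 |J1  (C2: C, integral causality)
b0 |J2  (closing 1-jn rule on J1)
b1 |J3  (closing 1-jn rule on J2)
b5 |R1  (only one flow-in slot at J3)

β0 stroke at J2
β1 stroke at J3
β2 stroke at J3
β3 stroke at J3
β4 stroke at J1
β5 stroke at R1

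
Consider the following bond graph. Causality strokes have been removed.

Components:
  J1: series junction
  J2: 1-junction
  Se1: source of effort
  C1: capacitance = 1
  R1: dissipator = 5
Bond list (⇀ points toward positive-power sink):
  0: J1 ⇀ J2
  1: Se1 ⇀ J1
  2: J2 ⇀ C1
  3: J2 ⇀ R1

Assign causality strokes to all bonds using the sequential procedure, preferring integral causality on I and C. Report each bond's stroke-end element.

bond 1 stroke at J1  (Se1 fixes effort; stroke away)
bond 0 stroke at J2  (J1 needs exactly one f-in)
bond 2 stroke at J2  (C1: C, integral causality)
bond 3 stroke at R1  (closing 1-jn rule on J2)

#0 |J2
#1 |J1
#2 |J2
#3 |R1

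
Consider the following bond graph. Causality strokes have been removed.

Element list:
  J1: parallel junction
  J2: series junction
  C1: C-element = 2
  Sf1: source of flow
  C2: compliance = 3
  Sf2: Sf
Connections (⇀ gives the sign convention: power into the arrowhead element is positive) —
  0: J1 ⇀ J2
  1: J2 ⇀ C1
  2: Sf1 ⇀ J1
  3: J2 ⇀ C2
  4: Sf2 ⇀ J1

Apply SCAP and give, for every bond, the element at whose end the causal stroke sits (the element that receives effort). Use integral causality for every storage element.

β0 stroke→J1
β1 stroke→J2
β2 stroke→Sf1
β3 stroke→J2
β4 stroke→Sf2

bond 2 |Sf1  (Sf1 fixes flow; stroke at Sf1)
bond 4 |Sf2  (source Sf2 imposes f)
bond 0 |J1  (only one effort-in slot at J1)
bond 1 |J2  (common-f at J2 fixed by 0)
bond 3 |J2  (J2: bond 0 brought flow, rest push out)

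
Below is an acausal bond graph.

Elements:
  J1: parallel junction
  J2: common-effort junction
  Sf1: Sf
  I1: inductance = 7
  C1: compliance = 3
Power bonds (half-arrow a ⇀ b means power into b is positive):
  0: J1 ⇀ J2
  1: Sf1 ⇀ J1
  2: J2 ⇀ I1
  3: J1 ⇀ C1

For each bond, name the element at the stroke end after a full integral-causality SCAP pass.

β1 →Sf1  (source Sf1 imposes f)
β2 →I1  (prefer integral on I1)
β0 →J2  (only one effort-in slot at J2)
β3 →J1  (closing 0-jn rule on J1)

#0 stroke→J2
#1 stroke→Sf1
#2 stroke→I1
#3 stroke→J1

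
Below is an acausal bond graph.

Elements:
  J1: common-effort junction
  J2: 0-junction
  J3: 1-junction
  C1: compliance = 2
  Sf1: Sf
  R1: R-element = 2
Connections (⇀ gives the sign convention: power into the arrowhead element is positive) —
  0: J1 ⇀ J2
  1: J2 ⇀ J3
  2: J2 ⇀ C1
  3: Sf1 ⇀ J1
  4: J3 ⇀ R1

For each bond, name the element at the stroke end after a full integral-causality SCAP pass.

#3 →Sf1  (Sf1 (Sf) sets flow on bond)
#0 →J1  (only one effort-in slot at J1)
#2 →J2  (prefer integral on C1)
#1 →J3  (J2 effort already set via bond 2)
#4 →R1  (closing 1-jn rule on J3)

bond 0 stroke→J1
bond 1 stroke→J3
bond 2 stroke→J2
bond 3 stroke→Sf1
bond 4 stroke→R1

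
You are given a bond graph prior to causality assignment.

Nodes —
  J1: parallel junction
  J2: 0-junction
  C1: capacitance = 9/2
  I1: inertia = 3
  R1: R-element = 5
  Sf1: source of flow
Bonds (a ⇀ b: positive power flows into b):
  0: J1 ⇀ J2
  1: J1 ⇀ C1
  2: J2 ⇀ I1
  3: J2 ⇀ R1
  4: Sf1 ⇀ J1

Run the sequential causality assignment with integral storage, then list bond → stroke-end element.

β0 stroke→J2
β1 stroke→J1
β2 stroke→I1
β3 stroke→R1
β4 stroke→Sf1

b4 →Sf1  (Sf1: flow source, stroke at near end)
b1 →J1  (prefer integral on C1)
b0 →J2  (0-jn J1 has e-setter on 1)
b2 →I1  (J2: bond 0 brought effort, rest push out)
b3 →R1  (0-jn J2 has e-setter on 0)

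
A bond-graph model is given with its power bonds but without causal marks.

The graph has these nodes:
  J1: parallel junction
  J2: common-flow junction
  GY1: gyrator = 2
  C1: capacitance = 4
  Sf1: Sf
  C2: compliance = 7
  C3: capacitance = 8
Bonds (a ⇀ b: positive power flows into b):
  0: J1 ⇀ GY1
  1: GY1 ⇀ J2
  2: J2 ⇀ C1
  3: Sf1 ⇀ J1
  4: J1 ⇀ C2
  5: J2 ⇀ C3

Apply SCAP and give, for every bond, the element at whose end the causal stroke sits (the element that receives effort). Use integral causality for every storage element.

b3 |Sf1  (Sf1 fixes flow; stroke at Sf1)
b2 |J2  (C1: C, integral causality)
b4 |J1  (C2: C, integral causality)
b0 |GY1  (J1: bond 4 brought effort, rest push out)
b1 |GY1  (GY1: gyrator matches bond 0)
b5 |J2  (common-f at J2 fixed by 1)

b0 →GY1
b1 →GY1
b2 →J2
b3 →Sf1
b4 →J1
b5 →J2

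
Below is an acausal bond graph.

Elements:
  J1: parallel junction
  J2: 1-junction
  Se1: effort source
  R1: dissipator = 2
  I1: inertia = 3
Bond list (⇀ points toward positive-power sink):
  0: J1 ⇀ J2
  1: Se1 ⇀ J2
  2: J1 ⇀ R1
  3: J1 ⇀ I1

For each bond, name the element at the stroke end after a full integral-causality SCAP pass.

#1 stroke at J2  (Se1 fixes effort; stroke away)
#0 stroke at J1  (J2 needs exactly one f-in)
#2 stroke at R1  (0-jn J1 has e-setter on 0)
#3 stroke at I1  (common-e at J1 fixed by 0)

β0 →J1
β1 →J2
β2 →R1
β3 →I1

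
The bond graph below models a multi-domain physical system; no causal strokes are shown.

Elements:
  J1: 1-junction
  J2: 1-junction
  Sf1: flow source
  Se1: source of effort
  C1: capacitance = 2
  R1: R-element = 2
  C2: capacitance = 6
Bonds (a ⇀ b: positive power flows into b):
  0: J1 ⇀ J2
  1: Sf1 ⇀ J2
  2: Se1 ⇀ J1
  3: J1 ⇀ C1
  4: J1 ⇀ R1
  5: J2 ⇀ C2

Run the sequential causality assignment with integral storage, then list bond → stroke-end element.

β1 →Sf1  (source Sf1 imposes f)
β2 →J1  (Se1 fixes effort; stroke away)
β0 →J2  (J2: bond 1 brought flow, rest push out)
β5 →J2  (J2 flow already set via bond 1)
β3 →J1  (J1 flow already set via bond 0)
β4 →J1  (J1 flow already set via bond 0)

β0 stroke→J2
β1 stroke→Sf1
β2 stroke→J1
β3 stroke→J1
β4 stroke→J1
β5 stroke→J2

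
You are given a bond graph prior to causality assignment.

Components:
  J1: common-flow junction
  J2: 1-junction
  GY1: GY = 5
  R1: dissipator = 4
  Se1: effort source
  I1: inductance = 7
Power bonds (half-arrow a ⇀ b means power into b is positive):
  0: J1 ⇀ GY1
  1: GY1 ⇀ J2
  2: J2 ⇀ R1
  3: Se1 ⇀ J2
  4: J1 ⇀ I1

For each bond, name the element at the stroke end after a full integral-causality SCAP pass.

bond 3 stroke at J2  (Se1: effort source, stroke at far end)
bond 4 stroke at I1  (I1: I, integral causality)
bond 0 stroke at J1  (common-f at J1 fixed by 4)
bond 1 stroke at J2  (GY1: gyrator matches bond 0)
bond 2 stroke at R1  (only one flow-in slot at J2)

b0 |J1
b1 |J2
b2 |R1
b3 |J2
b4 |I1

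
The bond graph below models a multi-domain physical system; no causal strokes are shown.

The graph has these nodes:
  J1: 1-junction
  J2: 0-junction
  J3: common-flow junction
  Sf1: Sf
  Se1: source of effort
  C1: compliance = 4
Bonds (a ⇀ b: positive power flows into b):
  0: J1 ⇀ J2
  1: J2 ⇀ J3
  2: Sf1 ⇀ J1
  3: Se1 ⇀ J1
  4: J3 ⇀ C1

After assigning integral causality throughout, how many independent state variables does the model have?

1  (C1 all integral)

b2 stroke at Sf1  (Sf1: flow source, stroke at near end)
b3 stroke at J1  (Se1: effort source, stroke at far end)
b0 stroke at J1  (common-f at J1 fixed by 2)
b1 stroke at J2  (J2 needs exactly one e-in)
b4 stroke at J3  (J3 flow already set via bond 1)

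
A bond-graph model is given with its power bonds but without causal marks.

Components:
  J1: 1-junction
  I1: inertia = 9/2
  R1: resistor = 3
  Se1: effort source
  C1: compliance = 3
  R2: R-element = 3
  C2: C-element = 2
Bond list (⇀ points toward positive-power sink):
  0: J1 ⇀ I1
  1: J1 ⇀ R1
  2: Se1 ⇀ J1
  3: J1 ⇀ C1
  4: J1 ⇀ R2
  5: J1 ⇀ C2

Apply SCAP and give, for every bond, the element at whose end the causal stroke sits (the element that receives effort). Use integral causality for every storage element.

bond 0 |I1
bond 1 |J1
bond 2 |J1
bond 3 |J1
bond 4 |J1
bond 5 |J1

b2 →J1  (Se1: effort source, stroke at far end)
b0 →I1  (prefer integral on I1)
b1 →J1  (1-jn J1 has f-setter on 0)
b3 →J1  (J1: bond 0 brought flow, rest push out)
b4 →J1  (common-f at J1 fixed by 0)
b5 →J1  (J1: bond 0 brought flow, rest push out)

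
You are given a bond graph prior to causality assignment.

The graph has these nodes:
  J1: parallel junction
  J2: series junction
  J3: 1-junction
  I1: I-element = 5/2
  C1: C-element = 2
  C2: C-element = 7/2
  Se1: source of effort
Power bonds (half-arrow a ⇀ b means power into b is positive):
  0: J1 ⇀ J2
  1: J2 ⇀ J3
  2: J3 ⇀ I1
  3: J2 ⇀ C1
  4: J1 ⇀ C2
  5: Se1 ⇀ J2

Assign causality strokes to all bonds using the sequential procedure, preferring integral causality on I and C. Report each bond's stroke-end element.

#0 |J2
#1 |J3
#2 |I1
#3 |J2
#4 |J1
#5 |J2

β5 stroke at J2  (Se1: effort source, stroke at far end)
β2 stroke at I1  (I1: I, integral causality)
β1 stroke at J3  (J3 flow already set via bond 2)
β0 stroke at J2  (1-jn J2 has f-setter on 1)
β3 stroke at J2  (common-f at J2 fixed by 1)
β4 stroke at J1  (J1 needs exactly one e-in)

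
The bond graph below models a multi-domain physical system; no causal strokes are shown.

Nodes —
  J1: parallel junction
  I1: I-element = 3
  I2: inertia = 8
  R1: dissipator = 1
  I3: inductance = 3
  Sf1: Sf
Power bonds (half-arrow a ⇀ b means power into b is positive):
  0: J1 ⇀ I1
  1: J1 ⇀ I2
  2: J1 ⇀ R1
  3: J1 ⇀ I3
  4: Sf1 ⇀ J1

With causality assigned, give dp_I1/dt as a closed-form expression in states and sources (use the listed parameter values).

dp_I1/dt = F_Sf1 - p_I1/3 - p_I2/8 - p_I3/3

#4 |Sf1  (source Sf1 imposes f)
#0 |I1  (I1 outputs flow p/I1)
#1 |I2  (I2 outputs flow p/I2)
#3 |I3  (prefer integral on I3)
#2 |J1  (J1: last free bond brings effort in)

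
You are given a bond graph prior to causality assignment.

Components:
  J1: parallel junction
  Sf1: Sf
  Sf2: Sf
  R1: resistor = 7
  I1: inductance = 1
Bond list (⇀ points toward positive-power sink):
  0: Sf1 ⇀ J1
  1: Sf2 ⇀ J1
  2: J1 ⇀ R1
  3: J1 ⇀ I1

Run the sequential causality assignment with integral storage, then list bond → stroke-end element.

#0 stroke→Sf1  (Sf1: flow source, stroke at near end)
#1 stroke→Sf2  (source Sf2 imposes f)
#3 stroke→I1  (I1: I, integral causality)
#2 stroke→J1  (J1 needs exactly one e-in)

#0 |Sf1
#1 |Sf2
#2 |J1
#3 |I1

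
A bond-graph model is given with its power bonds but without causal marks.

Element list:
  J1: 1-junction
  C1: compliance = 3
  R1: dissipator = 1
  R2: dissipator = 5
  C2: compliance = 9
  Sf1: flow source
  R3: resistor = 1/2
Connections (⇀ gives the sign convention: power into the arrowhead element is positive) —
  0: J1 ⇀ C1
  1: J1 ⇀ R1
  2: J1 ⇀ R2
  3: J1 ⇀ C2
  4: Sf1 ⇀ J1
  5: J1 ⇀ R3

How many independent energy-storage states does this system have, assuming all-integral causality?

2  (C1, C2 all integral)

#4 |Sf1  (Sf1: flow source, stroke at near end)
#0 |J1  (J1 flow already set via bond 4)
#1 |J1  (common-f at J1 fixed by 4)
#2 |J1  (J1: bond 4 brought flow, rest push out)
#3 |J1  (common-f at J1 fixed by 4)
#5 |J1  (J1: bond 4 brought flow, rest push out)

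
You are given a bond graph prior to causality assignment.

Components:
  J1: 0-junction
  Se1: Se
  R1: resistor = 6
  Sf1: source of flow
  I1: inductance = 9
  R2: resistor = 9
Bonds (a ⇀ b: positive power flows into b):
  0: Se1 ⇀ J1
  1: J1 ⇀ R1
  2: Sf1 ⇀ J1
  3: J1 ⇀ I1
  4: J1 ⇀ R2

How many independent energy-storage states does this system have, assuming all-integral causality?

#0 stroke→J1  (source Se1 imposes e)
#2 stroke→Sf1  (Sf1: flow source, stroke at near end)
#1 stroke→R1  (J1: bond 0 brought effort, rest push out)
#3 stroke→I1  (common-e at J1 fixed by 0)
#4 stroke→R2  (J1: bond 0 brought effort, rest push out)

1  (I1 all integral)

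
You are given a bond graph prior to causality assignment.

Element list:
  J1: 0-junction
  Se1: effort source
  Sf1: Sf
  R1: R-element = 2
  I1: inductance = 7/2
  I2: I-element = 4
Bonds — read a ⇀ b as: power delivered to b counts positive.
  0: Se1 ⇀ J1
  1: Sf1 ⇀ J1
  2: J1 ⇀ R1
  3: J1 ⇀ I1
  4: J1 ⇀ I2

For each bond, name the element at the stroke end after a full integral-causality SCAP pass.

β0 |J1  (Se1: effort source, stroke at far end)
β1 |Sf1  (Sf1: flow source, stroke at near end)
β2 |R1  (J1 effort already set via bond 0)
β3 |I1  (common-e at J1 fixed by 0)
β4 |I2  (J1 effort already set via bond 0)

bond 0 |J1
bond 1 |Sf1
bond 2 |R1
bond 3 |I1
bond 4 |I2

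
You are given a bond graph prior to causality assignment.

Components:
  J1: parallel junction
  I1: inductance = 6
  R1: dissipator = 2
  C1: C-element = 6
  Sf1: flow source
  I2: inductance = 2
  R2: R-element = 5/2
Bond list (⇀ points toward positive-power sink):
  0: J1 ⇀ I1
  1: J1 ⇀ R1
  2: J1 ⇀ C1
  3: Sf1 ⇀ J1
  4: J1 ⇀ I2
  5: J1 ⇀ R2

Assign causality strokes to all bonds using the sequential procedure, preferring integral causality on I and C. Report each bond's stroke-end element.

β3 stroke→Sf1  (Sf1 (Sf) sets flow on bond)
β0 stroke→I1  (prefer integral on I1)
β2 stroke→J1  (C1 integral (e out))
β1 stroke→R1  (common-e at J1 fixed by 2)
β4 stroke→I2  (J1 effort already set via bond 2)
β5 stroke→R2  (common-e at J1 fixed by 2)

bond 0 →I1
bond 1 →R1
bond 2 →J1
bond 3 →Sf1
bond 4 →I2
bond 5 →R2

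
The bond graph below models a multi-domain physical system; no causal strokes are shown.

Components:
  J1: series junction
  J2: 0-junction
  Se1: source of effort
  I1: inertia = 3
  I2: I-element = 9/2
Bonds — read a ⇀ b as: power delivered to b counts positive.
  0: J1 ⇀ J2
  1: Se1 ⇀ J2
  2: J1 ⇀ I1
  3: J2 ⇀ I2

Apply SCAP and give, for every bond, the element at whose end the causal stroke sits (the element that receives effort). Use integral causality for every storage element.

bond 1 stroke at J2  (Se1 (Se) sets effort on bond)
bond 0 stroke at J1  (common-e at J2 fixed by 1)
bond 3 stroke at I2  (common-e at J2 fixed by 1)
bond 2 stroke at I1  (closing 1-jn rule on J1)

b0 |J1
b1 |J2
b2 |I1
b3 |I2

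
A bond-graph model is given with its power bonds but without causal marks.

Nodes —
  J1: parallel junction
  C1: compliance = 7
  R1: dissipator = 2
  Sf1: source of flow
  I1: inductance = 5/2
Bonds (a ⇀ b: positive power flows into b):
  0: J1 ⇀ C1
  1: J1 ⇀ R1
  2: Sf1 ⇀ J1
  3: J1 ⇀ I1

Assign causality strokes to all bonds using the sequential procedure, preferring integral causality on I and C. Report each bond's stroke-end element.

b2 |Sf1  (source Sf1 imposes f)
b0 |J1  (C1 outputs effort q/C1)
b1 |R1  (J1: bond 0 brought effort, rest push out)
b3 |I1  (common-e at J1 fixed by 0)

bond 0 stroke→J1
bond 1 stroke→R1
bond 2 stroke→Sf1
bond 3 stroke→I1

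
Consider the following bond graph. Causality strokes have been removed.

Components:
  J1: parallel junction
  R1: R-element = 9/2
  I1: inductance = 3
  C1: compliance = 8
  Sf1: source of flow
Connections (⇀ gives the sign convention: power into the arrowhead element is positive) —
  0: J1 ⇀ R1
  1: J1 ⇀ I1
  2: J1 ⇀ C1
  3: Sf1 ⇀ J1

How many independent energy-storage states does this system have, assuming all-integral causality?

2  (C1, I1 all integral)

b3 stroke at Sf1  (Sf1 fixes flow; stroke at Sf1)
b1 stroke at I1  (I1 integral (f out))
b2 stroke at J1  (C1: C, integral causality)
b0 stroke at R1  (0-jn J1 has e-setter on 2)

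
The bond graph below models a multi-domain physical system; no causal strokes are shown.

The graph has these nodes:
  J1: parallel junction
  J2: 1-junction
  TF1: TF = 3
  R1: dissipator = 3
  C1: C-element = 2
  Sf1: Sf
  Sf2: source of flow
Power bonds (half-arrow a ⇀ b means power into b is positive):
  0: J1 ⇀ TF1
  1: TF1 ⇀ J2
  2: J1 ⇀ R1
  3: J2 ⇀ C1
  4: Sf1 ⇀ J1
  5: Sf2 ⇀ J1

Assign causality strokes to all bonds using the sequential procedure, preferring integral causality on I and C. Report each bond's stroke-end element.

bond 4 |Sf1  (Sf1 fixes flow; stroke at Sf1)
bond 5 |Sf2  (Sf2 fixes flow; stroke at Sf2)
bond 3 |J2  (C1 outputs effort q/C1)
bond 1 |TF1  (only one flow-in slot at J2)
bond 0 |J1  (TF TF1: opposite of bond 1)
bond 2 |R1  (J1 effort already set via bond 0)

#0 →J1
#1 →TF1
#2 →R1
#3 →J2
#4 →Sf1
#5 →Sf2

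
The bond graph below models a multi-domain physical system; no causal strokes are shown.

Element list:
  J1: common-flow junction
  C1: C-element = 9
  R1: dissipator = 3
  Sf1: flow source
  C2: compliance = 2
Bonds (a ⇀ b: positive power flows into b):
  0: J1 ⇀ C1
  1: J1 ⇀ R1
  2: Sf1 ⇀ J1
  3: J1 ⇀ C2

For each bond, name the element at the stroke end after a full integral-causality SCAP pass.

b2 stroke at Sf1  (source Sf1 imposes f)
b0 stroke at J1  (J1 flow already set via bond 2)
b1 stroke at J1  (J1: bond 2 brought flow, rest push out)
b3 stroke at J1  (common-f at J1 fixed by 2)

b0 →J1
b1 →J1
b2 →Sf1
b3 →J1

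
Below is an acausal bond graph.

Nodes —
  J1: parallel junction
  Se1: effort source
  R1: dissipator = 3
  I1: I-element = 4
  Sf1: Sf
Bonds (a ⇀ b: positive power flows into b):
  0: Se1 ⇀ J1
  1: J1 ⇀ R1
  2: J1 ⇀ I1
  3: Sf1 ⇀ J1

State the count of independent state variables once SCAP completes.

1  (I1 all integral)

β0 →J1  (Se1 fixes effort; stroke away)
β3 →Sf1  (source Sf1 imposes f)
β1 →R1  (common-e at J1 fixed by 0)
β2 →I1  (J1 effort already set via bond 0)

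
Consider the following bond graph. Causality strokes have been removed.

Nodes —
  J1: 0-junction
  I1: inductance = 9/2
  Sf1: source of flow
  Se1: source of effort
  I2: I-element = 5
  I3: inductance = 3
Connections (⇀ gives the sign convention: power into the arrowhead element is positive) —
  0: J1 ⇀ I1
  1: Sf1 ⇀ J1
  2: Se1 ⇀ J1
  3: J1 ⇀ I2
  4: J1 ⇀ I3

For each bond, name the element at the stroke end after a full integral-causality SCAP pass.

β1 |Sf1  (Sf1 fixes flow; stroke at Sf1)
β2 |J1  (Se1: effort source, stroke at far end)
β0 |I1  (common-e at J1 fixed by 2)
β3 |I2  (J1: bond 2 brought effort, rest push out)
β4 |I3  (0-jn J1 has e-setter on 2)

#0 stroke→I1
#1 stroke→Sf1
#2 stroke→J1
#3 stroke→I2
#4 stroke→I3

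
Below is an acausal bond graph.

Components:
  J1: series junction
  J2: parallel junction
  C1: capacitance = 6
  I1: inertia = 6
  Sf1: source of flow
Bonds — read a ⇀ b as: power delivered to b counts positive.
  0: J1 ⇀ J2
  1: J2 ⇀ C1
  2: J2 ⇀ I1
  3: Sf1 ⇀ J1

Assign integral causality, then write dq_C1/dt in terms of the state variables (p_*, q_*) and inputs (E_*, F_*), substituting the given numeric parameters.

dq_C1/dt = F_Sf1 - p_I1/6

b3 stroke→Sf1  (Sf1 fixes flow; stroke at Sf1)
b0 stroke→J1  (1-jn J1 has f-setter on 3)
b1 stroke→J2  (C1: C, integral causality)
b2 stroke→I1  (common-e at J2 fixed by 1)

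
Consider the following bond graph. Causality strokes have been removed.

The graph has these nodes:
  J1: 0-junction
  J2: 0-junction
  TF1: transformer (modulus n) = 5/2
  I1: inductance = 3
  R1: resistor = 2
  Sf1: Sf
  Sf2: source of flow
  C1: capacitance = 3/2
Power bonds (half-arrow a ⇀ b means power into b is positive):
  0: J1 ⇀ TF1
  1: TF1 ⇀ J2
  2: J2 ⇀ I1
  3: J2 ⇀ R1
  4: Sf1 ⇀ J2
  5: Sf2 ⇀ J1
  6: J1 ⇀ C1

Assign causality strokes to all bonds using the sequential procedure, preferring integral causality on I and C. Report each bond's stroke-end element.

β0 |TF1
β1 |J2
β2 |I1
β3 |R1
β4 |Sf1
β5 |Sf2
β6 |J1

bond 4 stroke→Sf1  (source Sf1 imposes f)
bond 5 stroke→Sf2  (Sf2 (Sf) sets flow on bond)
bond 2 stroke→I1  (I1 integral (f out))
bond 6 stroke→J1  (C1 outputs effort q/C1)
bond 0 stroke→TF1  (0-jn J1 has e-setter on 6)
bond 1 stroke→J2  (TF TF1: opposite of bond 0)
bond 3 stroke→R1  (J2 effort already set via bond 1)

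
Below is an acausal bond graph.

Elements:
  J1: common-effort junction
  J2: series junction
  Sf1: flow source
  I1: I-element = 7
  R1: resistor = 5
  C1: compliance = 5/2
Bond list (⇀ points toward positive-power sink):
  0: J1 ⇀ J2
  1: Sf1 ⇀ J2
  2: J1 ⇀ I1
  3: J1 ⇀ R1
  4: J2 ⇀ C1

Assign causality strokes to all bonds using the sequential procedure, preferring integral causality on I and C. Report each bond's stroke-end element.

β0 stroke at J2
β1 stroke at Sf1
β2 stroke at I1
β3 stroke at J1
β4 stroke at J2

#1 stroke→Sf1  (source Sf1 imposes f)
#0 stroke→J2  (common-f at J2 fixed by 1)
#4 stroke→J2  (1-jn J2 has f-setter on 1)
#2 stroke→I1  (prefer integral on I1)
#3 stroke→J1  (only one effort-in slot at J1)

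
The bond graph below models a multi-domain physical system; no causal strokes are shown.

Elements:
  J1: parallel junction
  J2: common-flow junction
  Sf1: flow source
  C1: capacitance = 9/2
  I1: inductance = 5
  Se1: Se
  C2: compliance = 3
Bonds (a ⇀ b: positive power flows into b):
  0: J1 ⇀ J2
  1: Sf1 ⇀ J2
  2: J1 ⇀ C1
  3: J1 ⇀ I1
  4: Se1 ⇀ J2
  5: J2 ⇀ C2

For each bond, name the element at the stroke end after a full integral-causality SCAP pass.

bond 0 stroke at J2
bond 1 stroke at Sf1
bond 2 stroke at J1
bond 3 stroke at I1
bond 4 stroke at J2
bond 5 stroke at J2

bond 1 stroke→Sf1  (Sf1 (Sf) sets flow on bond)
bond 4 stroke→J2  (Se1 (Se) sets effort on bond)
bond 0 stroke→J2  (J2: bond 1 brought flow, rest push out)
bond 5 stroke→J2  (common-f at J2 fixed by 1)
bond 2 stroke→J1  (prefer integral on C1)
bond 3 stroke→I1  (common-e at J1 fixed by 2)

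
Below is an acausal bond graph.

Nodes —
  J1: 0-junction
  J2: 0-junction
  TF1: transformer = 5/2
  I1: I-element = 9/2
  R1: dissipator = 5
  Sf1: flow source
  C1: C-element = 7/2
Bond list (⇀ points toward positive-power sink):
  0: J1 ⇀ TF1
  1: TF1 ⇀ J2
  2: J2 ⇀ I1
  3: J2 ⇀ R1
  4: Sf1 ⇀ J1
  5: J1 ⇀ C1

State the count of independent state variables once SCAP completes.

#4 →Sf1  (source Sf1 imposes f)
#2 →I1  (I1 outputs flow p/I1)
#5 →J1  (C1 integral (e out))
#0 →TF1  (common-e at J1 fixed by 5)
#1 →J2  (TF TF1: opposite of bond 0)
#3 →R1  (J2: bond 1 brought effort, rest push out)

2  (C1, I1 all integral)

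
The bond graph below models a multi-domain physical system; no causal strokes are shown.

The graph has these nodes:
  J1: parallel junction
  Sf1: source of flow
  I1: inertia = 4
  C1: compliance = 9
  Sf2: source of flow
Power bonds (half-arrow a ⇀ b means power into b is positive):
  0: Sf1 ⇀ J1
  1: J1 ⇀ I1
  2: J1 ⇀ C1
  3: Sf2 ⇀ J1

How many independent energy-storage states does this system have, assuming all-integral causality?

b0 |Sf1  (Sf1: flow source, stroke at near end)
b3 |Sf2  (Sf2 fixes flow; stroke at Sf2)
b1 |I1  (I1 integral (f out))
b2 |J1  (only one effort-in slot at J1)

2  (C1, I1 all integral)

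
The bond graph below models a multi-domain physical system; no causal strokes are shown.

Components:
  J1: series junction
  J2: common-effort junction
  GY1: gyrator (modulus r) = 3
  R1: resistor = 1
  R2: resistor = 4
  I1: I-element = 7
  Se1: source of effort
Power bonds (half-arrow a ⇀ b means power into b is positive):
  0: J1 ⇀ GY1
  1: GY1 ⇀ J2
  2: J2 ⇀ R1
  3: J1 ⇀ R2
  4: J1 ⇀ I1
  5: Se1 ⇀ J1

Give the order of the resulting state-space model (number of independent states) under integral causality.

1  (I1 all integral)

#5 stroke at J1  (source Se1 imposes e)
#4 stroke at I1  (I1: I, integral causality)
#0 stroke at J1  (1-jn J1 has f-setter on 4)
#3 stroke at J1  (common-f at J1 fixed by 4)
#1 stroke at J2  (GY1: gyrator matches bond 0)
#2 stroke at R1  (0-jn J2 has e-setter on 1)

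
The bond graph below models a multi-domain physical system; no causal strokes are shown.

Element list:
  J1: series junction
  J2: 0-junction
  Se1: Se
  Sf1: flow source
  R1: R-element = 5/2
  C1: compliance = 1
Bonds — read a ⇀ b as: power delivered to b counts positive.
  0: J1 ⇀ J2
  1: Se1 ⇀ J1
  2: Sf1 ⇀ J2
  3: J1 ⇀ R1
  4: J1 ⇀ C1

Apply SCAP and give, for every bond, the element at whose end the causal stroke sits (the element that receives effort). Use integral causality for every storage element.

#0 stroke→J2
#1 stroke→J1
#2 stroke→Sf1
#3 stroke→J1
#4 stroke→J1

bond 1 stroke→J1  (Se1: effort source, stroke at far end)
bond 2 stroke→Sf1  (source Sf1 imposes f)
bond 0 stroke→J2  (J2: last free bond brings effort in)
bond 3 stroke→J1  (J1: bond 0 brought flow, rest push out)
bond 4 stroke→J1  (J1: bond 0 brought flow, rest push out)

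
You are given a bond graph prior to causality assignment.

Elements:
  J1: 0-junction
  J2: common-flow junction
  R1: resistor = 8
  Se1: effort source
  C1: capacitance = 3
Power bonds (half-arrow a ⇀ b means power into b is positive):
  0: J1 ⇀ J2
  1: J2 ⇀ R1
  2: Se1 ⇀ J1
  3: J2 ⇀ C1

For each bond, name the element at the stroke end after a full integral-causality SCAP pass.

bond 2 |J1  (Se1 (Se) sets effort on bond)
bond 0 |J2  (0-jn J1 has e-setter on 2)
bond 3 |J2  (C1: C, integral causality)
bond 1 |R1  (closing 1-jn rule on J2)

#0 stroke at J2
#1 stroke at R1
#2 stroke at J1
#3 stroke at J2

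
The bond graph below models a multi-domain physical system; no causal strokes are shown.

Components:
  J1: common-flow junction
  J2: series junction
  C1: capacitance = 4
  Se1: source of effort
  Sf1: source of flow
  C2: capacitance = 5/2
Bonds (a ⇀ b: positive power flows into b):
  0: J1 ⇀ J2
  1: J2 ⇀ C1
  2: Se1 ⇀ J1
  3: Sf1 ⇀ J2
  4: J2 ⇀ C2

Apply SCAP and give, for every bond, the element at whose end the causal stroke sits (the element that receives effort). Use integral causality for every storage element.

b2 stroke at J1  (Se1 fixes effort; stroke away)
b3 stroke at Sf1  (Sf1 fixes flow; stroke at Sf1)
b0 stroke at J2  (closing 1-jn rule on J1)
b1 stroke at J2  (common-f at J2 fixed by 3)
b4 stroke at J2  (J2: bond 3 brought flow, rest push out)

β0 |J2
β1 |J2
β2 |J1
β3 |Sf1
β4 |J2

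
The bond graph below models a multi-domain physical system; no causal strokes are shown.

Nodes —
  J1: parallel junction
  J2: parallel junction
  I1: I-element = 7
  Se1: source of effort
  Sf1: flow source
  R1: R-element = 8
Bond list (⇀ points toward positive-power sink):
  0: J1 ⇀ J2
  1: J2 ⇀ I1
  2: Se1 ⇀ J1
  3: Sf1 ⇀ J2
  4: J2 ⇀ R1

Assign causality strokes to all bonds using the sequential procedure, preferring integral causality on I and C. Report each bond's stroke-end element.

bond 0 stroke→J2
bond 1 stroke→I1
bond 2 stroke→J1
bond 3 stroke→Sf1
bond 4 stroke→R1

bond 2 stroke→J1  (Se1 fixes effort; stroke away)
bond 3 stroke→Sf1  (Sf1: flow source, stroke at near end)
bond 0 stroke→J2  (J1 effort already set via bond 2)
bond 1 stroke→I1  (0-jn J2 has e-setter on 0)
bond 4 stroke→R1  (common-e at J2 fixed by 0)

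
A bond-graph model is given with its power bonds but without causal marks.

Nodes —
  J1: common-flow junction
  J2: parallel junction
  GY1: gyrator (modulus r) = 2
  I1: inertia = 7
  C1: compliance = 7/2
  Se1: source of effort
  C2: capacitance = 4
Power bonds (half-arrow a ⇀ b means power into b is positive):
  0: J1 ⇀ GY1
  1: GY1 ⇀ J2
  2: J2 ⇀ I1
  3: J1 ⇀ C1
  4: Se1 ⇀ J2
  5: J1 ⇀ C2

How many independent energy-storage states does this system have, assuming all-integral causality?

3  (C1, C2, I1 all integral)

b4 stroke→J2  (Se1 (Se) sets effort on bond)
b1 stroke→GY1  (J2: bond 4 brought effort, rest push out)
b2 stroke→I1  (J2 effort already set via bond 4)
b0 stroke→GY1  (GY1: gyrator matches bond 1)
b3 stroke→J1  (common-f at J1 fixed by 0)
b5 stroke→J1  (J1 flow already set via bond 0)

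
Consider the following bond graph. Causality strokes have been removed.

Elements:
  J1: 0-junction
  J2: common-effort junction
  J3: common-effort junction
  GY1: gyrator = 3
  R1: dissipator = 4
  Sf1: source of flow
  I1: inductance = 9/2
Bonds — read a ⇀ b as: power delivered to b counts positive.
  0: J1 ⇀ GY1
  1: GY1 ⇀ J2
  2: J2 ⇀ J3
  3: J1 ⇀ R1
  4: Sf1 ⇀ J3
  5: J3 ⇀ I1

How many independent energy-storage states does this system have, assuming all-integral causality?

β4 |Sf1  (Sf1 fixes flow; stroke at Sf1)
β5 |I1  (I1: I, integral causality)
β2 |J3  (J3 needs exactly one e-in)
β1 |J2  (closing 0-jn rule on J2)
β0 |J1  (through GY1, causality inverts; strokes same side of GY1)
β3 |R1  (common-e at J1 fixed by 0)

1  (I1 all integral)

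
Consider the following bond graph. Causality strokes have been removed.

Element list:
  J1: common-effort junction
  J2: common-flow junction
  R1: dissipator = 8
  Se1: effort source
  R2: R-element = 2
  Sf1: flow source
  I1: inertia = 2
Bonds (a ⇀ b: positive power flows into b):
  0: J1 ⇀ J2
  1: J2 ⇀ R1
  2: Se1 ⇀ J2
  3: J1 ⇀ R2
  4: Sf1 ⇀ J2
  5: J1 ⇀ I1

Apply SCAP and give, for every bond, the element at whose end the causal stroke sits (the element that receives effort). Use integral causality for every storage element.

bond 2 stroke→J2  (Se1 fixes effort; stroke away)
bond 4 stroke→Sf1  (Sf1 (Sf) sets flow on bond)
bond 0 stroke→J2  (common-f at J2 fixed by 4)
bond 1 stroke→J2  (1-jn J2 has f-setter on 4)
bond 5 stroke→I1  (prefer integral on I1)
bond 3 stroke→J1  (J1 needs exactly one e-in)

β0 stroke at J2
β1 stroke at J2
β2 stroke at J2
β3 stroke at J1
β4 stroke at Sf1
β5 stroke at I1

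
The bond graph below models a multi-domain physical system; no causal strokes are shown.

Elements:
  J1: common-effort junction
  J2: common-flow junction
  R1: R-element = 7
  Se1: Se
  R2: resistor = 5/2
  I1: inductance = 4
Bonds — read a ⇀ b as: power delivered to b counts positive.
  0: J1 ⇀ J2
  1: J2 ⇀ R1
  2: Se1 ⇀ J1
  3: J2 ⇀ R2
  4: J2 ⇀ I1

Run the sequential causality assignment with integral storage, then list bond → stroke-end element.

#2 →J1  (source Se1 imposes e)
#0 →J2  (common-e at J1 fixed by 2)
#4 →I1  (I1 integral (f out))
#1 →J2  (J2: bond 4 brought flow, rest push out)
#3 →J2  (J2 flow already set via bond 4)

b0 |J2
b1 |J2
b2 |J1
b3 |J2
b4 |I1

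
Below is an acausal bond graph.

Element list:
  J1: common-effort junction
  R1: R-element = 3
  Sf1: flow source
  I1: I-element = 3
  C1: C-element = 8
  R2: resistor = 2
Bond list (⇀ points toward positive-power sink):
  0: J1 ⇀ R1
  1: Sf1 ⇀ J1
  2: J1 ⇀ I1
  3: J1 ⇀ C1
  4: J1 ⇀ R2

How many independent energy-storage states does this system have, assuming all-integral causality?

2  (C1, I1 all integral)

bond 1 stroke→Sf1  (Sf1: flow source, stroke at near end)
bond 2 stroke→I1  (I1: I, integral causality)
bond 3 stroke→J1  (C1: C, integral causality)
bond 0 stroke→R1  (J1 effort already set via bond 3)
bond 4 stroke→R2  (J1: bond 3 brought effort, rest push out)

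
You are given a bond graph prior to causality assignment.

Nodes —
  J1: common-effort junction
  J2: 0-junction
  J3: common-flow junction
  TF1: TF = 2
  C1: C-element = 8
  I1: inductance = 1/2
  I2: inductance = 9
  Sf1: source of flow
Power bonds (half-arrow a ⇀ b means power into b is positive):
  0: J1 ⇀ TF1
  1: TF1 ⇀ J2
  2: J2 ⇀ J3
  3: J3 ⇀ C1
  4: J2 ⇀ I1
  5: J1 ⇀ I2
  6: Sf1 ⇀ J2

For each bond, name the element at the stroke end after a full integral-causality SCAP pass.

b0 stroke→J1
b1 stroke→TF1
b2 stroke→J2
b3 stroke→J3
b4 stroke→I1
b5 stroke→I2
b6 stroke→Sf1

b6 |Sf1  (Sf1 fixes flow; stroke at Sf1)
b3 |J3  (C1 integral (e out))
b2 |J2  (closing 1-jn rule on J3)
b1 |TF1  (0-jn J2 has e-setter on 2)
b4 |I1  (J2 effort already set via bond 2)
b0 |J1  (through TF1, causality passes straight; one stroke at TF1)
b5 |I2  (common-e at J1 fixed by 0)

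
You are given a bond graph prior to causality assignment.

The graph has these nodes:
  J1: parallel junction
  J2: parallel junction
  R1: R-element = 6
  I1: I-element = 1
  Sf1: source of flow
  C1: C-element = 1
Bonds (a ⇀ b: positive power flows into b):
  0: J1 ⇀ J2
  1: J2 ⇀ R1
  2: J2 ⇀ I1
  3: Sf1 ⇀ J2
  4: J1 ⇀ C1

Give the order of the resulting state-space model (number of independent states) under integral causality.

bond 3 |Sf1  (Sf1 (Sf) sets flow on bond)
bond 2 |I1  (I1 outputs flow p/I1)
bond 4 |J1  (C1 integral (e out))
bond 0 |J2  (J1: bond 4 brought effort, rest push out)
bond 1 |R1  (common-e at J2 fixed by 0)

2  (C1, I1 all integral)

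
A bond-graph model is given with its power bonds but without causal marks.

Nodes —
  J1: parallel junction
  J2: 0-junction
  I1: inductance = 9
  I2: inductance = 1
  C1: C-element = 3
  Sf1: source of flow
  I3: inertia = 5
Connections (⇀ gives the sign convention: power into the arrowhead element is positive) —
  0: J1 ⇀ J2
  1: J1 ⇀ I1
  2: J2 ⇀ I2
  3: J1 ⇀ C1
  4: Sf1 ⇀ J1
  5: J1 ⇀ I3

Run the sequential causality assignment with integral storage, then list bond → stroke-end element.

β0 →J2
β1 →I1
β2 →I2
β3 →J1
β4 →Sf1
β5 →I3

#4 →Sf1  (Sf1: flow source, stroke at near end)
#1 →I1  (I1 integral (f out))
#2 →I2  (prefer integral on I2)
#0 →J2  (only one effort-in slot at J2)
#3 →J1  (C1: C, integral causality)
#5 →I3  (common-e at J1 fixed by 3)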